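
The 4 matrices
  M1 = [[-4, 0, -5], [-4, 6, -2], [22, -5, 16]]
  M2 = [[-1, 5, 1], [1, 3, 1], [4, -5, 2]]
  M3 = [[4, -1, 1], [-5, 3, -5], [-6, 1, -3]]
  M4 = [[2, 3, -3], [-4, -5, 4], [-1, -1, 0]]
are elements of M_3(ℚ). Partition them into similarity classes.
3 classes: {M1}, {M2, M3}, {M4}

Characteristic polynomials: χ_{M1} = (x - 6)^3, χ_{M2} = (x - 3)^2(x + 2), χ_{M3} = (x - 3)^2(x + 2), χ_{M4} = (x + 1)^3.

{M1}: invariant factors (x - 6)^3.

{M2, M3}: invariant factors (x - 3)^2(x + 2).

{M4}: invariant factors x + 1, (x + 1)^2.

Matrices are similar if and only if their invariant-factor lists agree; the partition into similarity classes is {M1}, {M2, M3}, {M4}.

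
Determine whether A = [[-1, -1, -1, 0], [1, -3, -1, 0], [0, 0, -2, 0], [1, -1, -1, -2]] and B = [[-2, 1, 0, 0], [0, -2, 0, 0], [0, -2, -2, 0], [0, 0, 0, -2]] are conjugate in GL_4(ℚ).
Two matrices over a field are similar if and only if they have the same invariant factors.

Both A and B have characteristic polynomial (x + 2)^4 and minimal polynomial (x + 2)^2. Computing further, both have invariant factors x + 2, x + 2, (x + 2)^2. Hence A and B are similar.

Yes.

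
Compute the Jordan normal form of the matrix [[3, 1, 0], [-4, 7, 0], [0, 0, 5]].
The characteristic polynomial is det(xI - A) = (x - 5)^3, so the eigenvalues are 5 (algebraic multiplicity 3).

For λ = 5: rank(A - 5I) = 1, rank((A - 5I)^2) = 0. The eigenspace has dimension 3 - 1 = 2, so there are 2 Jordan blocks; the rank sequence gives block sizes [2, 1].

Assembling the blocks gives the Jordan form J above.

J = [[5, 1, 0], [0, 5, 0], [0, 0, 5]]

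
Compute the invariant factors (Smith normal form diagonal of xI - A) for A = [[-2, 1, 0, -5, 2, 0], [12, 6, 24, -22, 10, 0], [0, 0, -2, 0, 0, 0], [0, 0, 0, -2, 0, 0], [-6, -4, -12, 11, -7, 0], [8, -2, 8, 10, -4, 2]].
The Jordan structure of A has elementary divisors (x + 2)^2, (x + 2), (x + 2), (x - 1), (x - 2). Arranging the block sizes at each eigenvalue in decreasing order and taking row products gives the invariant factors.

Invariant factors (smallest first, each dividing the next): x + 2, x + 2, (x - 2)(x - 1)(x + 2)^2.

Check: the last factor (x - 2)(x - 1)(x + 2)^2 is the minimal polynomial, and the product (x - 2)(x - 1)(x + 2)^4 is the characteristic polynomial.

x + 2, x + 2, (x - 2)(x - 1)(x + 2)^2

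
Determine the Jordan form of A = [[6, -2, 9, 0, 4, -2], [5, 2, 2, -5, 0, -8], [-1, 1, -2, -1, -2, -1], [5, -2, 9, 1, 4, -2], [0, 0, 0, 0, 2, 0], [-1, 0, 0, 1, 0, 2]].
The characteristic polynomial is det(xI - A) = (x - 2)^5(x - 1), so the eigenvalues are 1 (algebraic multiplicity 1), 2 (algebraic multiplicity 5).

For λ = 1: algebraic multiplicity 1 gives one 1×1 block.

For λ = 2: rank(A - 2I) = 3, rank((A - 2I)^2) = 2, rank((A - 2I)^3) = 1. The eigenspace has dimension 6 - 3 = 3, so there are 3 Jordan blocks; the rank sequence gives block sizes [3, 1, 1].

Assembling the blocks gives the Jordan form J above.

J = [[1, 0, 0, 0, 0, 0], [0, 2, 1, 0, 0, 0], [0, 0, 2, 1, 0, 0], [0, 0, 0, 2, 0, 0], [0, 0, 0, 0, 2, 0], [0, 0, 0, 0, 0, 2]]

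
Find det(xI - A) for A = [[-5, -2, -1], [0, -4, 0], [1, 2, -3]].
χ_A(x) = (x + 4)^3

xI - A = [[x + 5, 2, 1], [0, x + 4, 0], [-1, -2, x + 3]].

Expanding det(xI - A) along the first row:
det(xI - A) = + (x + 5)·det([[x + 4, 0], [-2, x + 3]]) - (2)·det([[0, 0], [-1, x + 3]]) + (1)·det([[0, x + 4], [-1, -2]]).

Evaluating gives χ_A(x) = x^3 + 12x^2 + 48x + 64 = (x + 4)^3.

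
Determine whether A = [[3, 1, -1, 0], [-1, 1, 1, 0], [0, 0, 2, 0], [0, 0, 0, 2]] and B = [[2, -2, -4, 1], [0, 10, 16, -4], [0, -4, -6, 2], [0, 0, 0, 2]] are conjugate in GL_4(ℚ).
Two matrices over a field are similar if and only if they have the same invariant factors.

Both A and B have characteristic polynomial (x - 2)^4 and minimal polynomial (x - 2)^2. Computing further, both have invariant factors x - 2, x - 2, (x - 2)^2. Hence A and B are similar.

Yes.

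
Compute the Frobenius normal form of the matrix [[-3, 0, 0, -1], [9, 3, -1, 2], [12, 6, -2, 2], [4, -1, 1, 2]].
The invariant factors of A (the non-unit diagonal entries of the Smith normal form of xI - A over ℚ[x]) are x(x^3 - 3x + 1), each dividing the next. The characteristic polynomial is their product, x(x^3 - 3x + 1).

The rational canonical form is the block-diagonal matrix of companion matrices C(f_i):
R = [[0, 0, 0, 0], [1, 0, 0, -1], [0, 1, 0, 3], [0, 0, 1, 0]].

Note the characteristic polynomial does not split into linear factors over ℚ, so A has no Jordan form over ℚ; the rational canonical form exists over any field.

R = [[0, 0, 0, 0], [1, 0, 0, -1], [0, 1, 0, 3], [0, 0, 1, 0]]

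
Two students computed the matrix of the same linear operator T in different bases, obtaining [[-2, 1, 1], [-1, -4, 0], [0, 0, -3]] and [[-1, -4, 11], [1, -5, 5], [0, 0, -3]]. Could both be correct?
Two matrices over a field are similar if and only if they have the same invariant factors.

Both A and B have characteristic polynomial (x + 3)^3 and minimal polynomial (x + 3)^3. Computing further, both have invariant factors (x + 3)^3. Hence A and B are similar.

Yes.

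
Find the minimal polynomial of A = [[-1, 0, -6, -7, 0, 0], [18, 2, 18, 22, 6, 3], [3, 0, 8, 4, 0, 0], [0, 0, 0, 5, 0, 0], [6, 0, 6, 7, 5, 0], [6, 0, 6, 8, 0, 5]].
m_A(x) = (x - 5)^2(x - 2)

The characteristic polynomial factors as (x - 5)^4(x - 2)^2. The minimal polynomial is ∏(x - λ)^{k_λ} where k_λ is the size of the largest Jordan block at λ.

For λ = 2: rank(A - 2I) = 4, and the largest Jordan block has size 1 (the smallest k with rank((A - 2I)^k) = rank((A - 2I)^(k+1))).
For λ = 5: rank(A - 5I) = 3, and the largest Jordan block has size 2 (the smallest k with rank((A - 5I)^k) = rank((A - 5I)^(k+1))).

So m_A(x) = (x - 5)^2(x - 2).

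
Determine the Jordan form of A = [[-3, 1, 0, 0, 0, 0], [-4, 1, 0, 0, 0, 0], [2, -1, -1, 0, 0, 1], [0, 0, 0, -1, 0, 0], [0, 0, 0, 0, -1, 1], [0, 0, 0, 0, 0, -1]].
J = [[-1, 1, 0, 0, 0, 0], [0, -1, 0, 0, 0, 0], [0, 0, -1, 1, 0, 0], [0, 0, 0, -1, 0, 0], [0, 0, 0, 0, -1, 0], [0, 0, 0, 0, 0, -1]]

The characteristic polynomial is det(xI - A) = (x + 1)^6, so the eigenvalues are -1 (algebraic multiplicity 6).

For λ = -1: rank(A + I) = 2, rank((A + I)^2) = 0. The eigenspace has dimension 6 - 2 = 4, so there are 4 Jordan blocks; the rank sequence gives block sizes [2, 2, 1, 1].

Assembling the blocks gives the Jordan form J above.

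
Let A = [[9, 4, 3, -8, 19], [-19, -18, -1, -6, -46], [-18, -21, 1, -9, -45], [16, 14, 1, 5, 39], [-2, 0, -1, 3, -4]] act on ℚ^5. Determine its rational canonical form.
The invariant factors of A (the non-unit diagonal entries of the Smith normal form of xI - A over ℚ[x]) are x(x + 2)(x + 5)(x^2 - 3), each dividing the next. The characteristic polynomial is their product, x(x + 2)(x + 5)(x^2 - 3).

The rational canonical form is the block-diagonal matrix of companion matrices C(f_i):
R = [[0, 0, 0, 0, 0], [1, 0, 0, 0, 30], [0, 1, 0, 0, 21], [0, 0, 1, 0, -7], [0, 0, 0, 1, -7]].

Note the characteristic polynomial does not split into linear factors over ℚ, so A has no Jordan form over ℚ; the rational canonical form exists over any field.

R = [[0, 0, 0, 0, 0], [1, 0, 0, 0, 30], [0, 1, 0, 0, 21], [0, 0, 1, 0, -7], [0, 0, 0, 1, -7]]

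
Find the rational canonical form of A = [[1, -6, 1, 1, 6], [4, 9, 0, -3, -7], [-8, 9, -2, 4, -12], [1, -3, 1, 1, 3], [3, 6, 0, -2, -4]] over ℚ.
R = [[0, -3, 0, 0, 0], [1, 3, 0, 0, 0], [0, 0, 0, 0, -3], [0, 0, 1, 0, 0], [0, 0, 0, 1, 2]]

The invariant factors of A (the non-unit diagonal entries of the Smith normal form of xI - A over ℚ[x]) are x^2 - 3x + 3, (x + 1)(x^2 - 3x + 3), each dividing the next. The characteristic polynomial is their product, (x + 1)(x^2 - 3x + 3)^2.

The rational canonical form is the block-diagonal matrix of companion matrices C(f_i):
R = [[0, -3, 0, 0, 0], [1, 3, 0, 0, 0], [0, 0, 0, 0, -3], [0, 0, 1, 0, 0], [0, 0, 0, 1, 2]].

Note the characteristic polynomial does not split into linear factors over ℚ, so A has no Jordan form over ℚ; the rational canonical form exists over any field.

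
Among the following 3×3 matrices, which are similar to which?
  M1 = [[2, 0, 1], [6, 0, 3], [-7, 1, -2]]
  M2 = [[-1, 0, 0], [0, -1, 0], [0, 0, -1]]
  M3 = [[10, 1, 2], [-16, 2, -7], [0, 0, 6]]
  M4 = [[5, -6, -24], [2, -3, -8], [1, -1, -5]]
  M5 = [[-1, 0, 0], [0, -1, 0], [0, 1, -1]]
4 classes: {M1}, {M2}, {M3}, {M4, M5}

Characteristic polynomials: χ_{M1} = x^3, χ_{M2} = (x + 1)^3, χ_{M3} = (x - 6)^3, χ_{M4} = (x + 1)^3, χ_{M5} = (x + 1)^3.

{M1}: invariant factors x^3.

{M2}: invariant factors x + 1, x + 1, x + 1.

{M3}: invariant factors (x - 6)^3.

{M4, M5}: invariant factors x + 1, (x + 1)^2.

Matrices are similar if and only if their invariant-factor lists agree; the partition into similarity classes is {M1}, {M2}, {M3}, {M4, M5}.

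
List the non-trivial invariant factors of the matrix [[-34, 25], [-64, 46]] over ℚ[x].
(x - 6)^2

The Jordan structure of A has elementary divisors (x - 6)^2. Arranging the block sizes at each eigenvalue in decreasing order and taking row products gives the invariant factors.

Invariant factors (smallest first, each dividing the next): (x - 6)^2.

Check: the last factor (x - 6)^2 is the minimal polynomial, and the product (x - 6)^2 is the characteristic polynomial.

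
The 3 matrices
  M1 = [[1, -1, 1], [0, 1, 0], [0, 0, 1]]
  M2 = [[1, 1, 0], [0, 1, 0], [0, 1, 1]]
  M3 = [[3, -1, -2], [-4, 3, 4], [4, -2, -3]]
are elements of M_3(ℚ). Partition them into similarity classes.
1 class: {M1, M2, M3}

Characteristic polynomials: χ_{M1} = (x - 1)^3, χ_{M2} = (x - 1)^3, χ_{M3} = (x - 1)^3.

{M1, M2, M3}: invariant factors x - 1, (x - 1)^2.

Matrices are similar if and only if their invariant-factor lists agree; the partition into similarity classes is {M1, M2, M3}.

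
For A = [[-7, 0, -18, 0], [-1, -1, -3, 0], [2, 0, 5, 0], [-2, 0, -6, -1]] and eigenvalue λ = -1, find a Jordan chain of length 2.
We seek v_1 ∈ ker((A + I)^2) \ ker(A + I), then set v_{i+1} = (A + I) v_i.

One such chain is v_1 = [[-1, 1, 0, 0]]^T, v_2 = [[6, 1, -2, 2]]^T. Check: (A + I) v_2 = [[0, 0, 0, 0]]^T = 0.

v_1 = [[-1, 1, 0, 0]]^T, v_2 = [[6, 1, -2, 2]]^T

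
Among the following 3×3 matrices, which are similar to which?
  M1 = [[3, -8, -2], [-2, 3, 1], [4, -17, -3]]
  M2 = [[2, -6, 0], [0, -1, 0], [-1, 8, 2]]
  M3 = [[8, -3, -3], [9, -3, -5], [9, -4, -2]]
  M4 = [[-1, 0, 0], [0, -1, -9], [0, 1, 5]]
1 class: {M1, M2, M3, M4}

Characteristic polynomials: χ_{M1} = (x - 2)^2(x + 1), χ_{M2} = (x - 2)^2(x + 1), χ_{M3} = (x - 2)^2(x + 1), χ_{M4} = (x - 2)^2(x + 1).

{M1, M2, M3, M4}: invariant factors (x - 2)^2(x + 1).

Matrices are similar if and only if their invariant-factor lists agree; the partition into similarity classes is {M1, M2, M3, M4}.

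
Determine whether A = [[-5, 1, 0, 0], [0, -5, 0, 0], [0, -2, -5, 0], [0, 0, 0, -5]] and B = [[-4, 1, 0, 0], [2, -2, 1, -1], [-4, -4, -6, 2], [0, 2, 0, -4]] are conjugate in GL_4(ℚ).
No.

trace(A) = -20 but trace(B) = -16. The trace is a similarity invariant, so A and B are not similar.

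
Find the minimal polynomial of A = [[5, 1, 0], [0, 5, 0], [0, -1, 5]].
The characteristic polynomial factors as (x - 5)^3. The minimal polynomial is ∏(x - λ)^{k_λ} where k_λ is the size of the largest Jordan block at λ.

For λ = 5: rank(A - 5I) = 1, and the largest Jordan block has size 2 (the smallest k with rank((A - 5I)^k) = rank((A - 5I)^(k+1))).

So m_A(x) = (x - 5)^2.

m_A(x) = (x - 5)^2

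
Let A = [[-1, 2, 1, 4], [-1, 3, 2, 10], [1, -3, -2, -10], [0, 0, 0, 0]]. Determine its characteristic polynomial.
xI - A = [[x + 1, -2, -1, -4], [1, x - 3, -2, -10], [-1, 3, x + 2, 10], [0, 0, 0, x]].

Expanding det(xI - A) along the first row:
det(xI - A) = + (x + 1)·det([[x - 3, -2, -10], [3, x + 2, 10], [0, 0, x]]) - (-2)·det([[1, -2, -10], [-1, x + 2, 10], [0, 0, x]]) + (-1)·det([[1, x - 3, -10], [-1, 3, 10], [0, 0, x]]) - (-4)·det([[1, x - 3, -2], [-1, 3, x + 2], [0, 0, 0]]).

Evaluating gives χ_A(x) = x^4.

χ_A(x) = x^4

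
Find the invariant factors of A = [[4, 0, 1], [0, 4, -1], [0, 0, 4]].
x - 4, (x - 4)^2

The Jordan structure of A has elementary divisors (x - 4)^2, (x - 4). Arranging the block sizes at each eigenvalue in decreasing order and taking row products gives the invariant factors.

Invariant factors (smallest first, each dividing the next): x - 4, (x - 4)^2.

Check: the last factor (x - 4)^2 is the minimal polynomial, and the product (x - 4)^3 is the characteristic polynomial.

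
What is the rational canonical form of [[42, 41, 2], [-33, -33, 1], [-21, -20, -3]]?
The invariant factors of A (the non-unit diagonal entries of the Smith normal form of xI - A over ℚ[x]) are (x - 6)(x^2 + 2), each dividing the next. The characteristic polynomial is their product, (x - 6)(x^2 + 2).

The rational canonical form is the block-diagonal matrix of companion matrices C(f_i):
R = [[0, 0, 12], [1, 0, -2], [0, 1, 6]].

Note the characteristic polynomial does not split into linear factors over ℚ, so A has no Jordan form over ℚ; the rational canonical form exists over any field.

R = [[0, 0, 12], [1, 0, -2], [0, 1, 6]]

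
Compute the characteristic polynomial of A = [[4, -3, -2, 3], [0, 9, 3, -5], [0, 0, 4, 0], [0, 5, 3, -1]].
χ_A(x) = (x - 4)^4

xI - A = [[x - 4, 3, 2, -3], [0, x - 9, -3, 5], [0, 0, x - 4, 0], [0, -5, -3, x + 1]].

Expanding det(xI - A) along the first row:
det(xI - A) = + (x - 4)·det([[x - 9, -3, 5], [0, x - 4, 0], [-5, -3, x + 1]]) - (3)·det([[0, -3, 5], [0, x - 4, 0], [0, -3, x + 1]]) + (2)·det([[0, x - 9, 5], [0, 0, 0], [0, -5, x + 1]]) - (-3)·det([[0, x - 9, -3], [0, 0, x - 4], [0, -5, -3]]).

Evaluating gives χ_A(x) = x^4 - 16x^3 + 96x^2 - 256x + 256 = (x - 4)^4.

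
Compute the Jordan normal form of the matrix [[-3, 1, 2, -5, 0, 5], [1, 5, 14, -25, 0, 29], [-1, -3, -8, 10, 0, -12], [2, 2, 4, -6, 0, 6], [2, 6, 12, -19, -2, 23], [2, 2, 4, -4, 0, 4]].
J = [[-2, 1, 0, 0, 0, 0], [0, -2, 0, 0, 0, 0], [0, 0, -2, 1, 0, 0], [0, 0, 0, -2, 0, 0], [0, 0, 0, 0, -2, 0], [0, 0, 0, 0, 0, 0]]

The characteristic polynomial is det(xI - A) = x(x + 2)^5, so the eigenvalues are -2 (algebraic multiplicity 5), 0 (algebraic multiplicity 1).

For λ = -2: rank(A + 2I) = 3, rank((A + 2I)^2) = 1. The eigenspace has dimension 6 - 3 = 3, so there are 3 Jordan blocks; the rank sequence gives block sizes [2, 2, 1].

For λ = 0: algebraic multiplicity 1 gives one 1×1 block.

Assembling the blocks gives the Jordan form J above.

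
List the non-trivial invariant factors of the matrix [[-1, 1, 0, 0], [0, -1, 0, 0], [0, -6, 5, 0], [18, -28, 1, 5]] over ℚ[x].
The Jordan structure of A has elementary divisors (x + 1)^2, (x - 5)^2. Arranging the block sizes at each eigenvalue in decreasing order and taking row products gives the invariant factors.

Invariant factors (smallest first, each dividing the next): (x - 5)^2(x + 1)^2.

Check: the last factor (x - 5)^2(x + 1)^2 is the minimal polynomial, and the product (x - 5)^2(x + 1)^2 is the characteristic polynomial.

(x - 5)^2(x + 1)^2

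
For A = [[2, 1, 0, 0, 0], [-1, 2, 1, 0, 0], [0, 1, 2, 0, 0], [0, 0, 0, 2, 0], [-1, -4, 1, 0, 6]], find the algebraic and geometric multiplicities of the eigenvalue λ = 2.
algebraic multiplicity 4, geometric multiplicity 2

The characteristic polynomial is (x - 6)(x - 2)^4, so the factor x - 2 appears with exponent 4: the algebraic multiplicity is 4.

rank(A - 2I) = 3, so the eigenspace has dimension 5 - 3 = 2: the geometric multiplicity is 2.

Since 2 < 4, A is not diagonalizable.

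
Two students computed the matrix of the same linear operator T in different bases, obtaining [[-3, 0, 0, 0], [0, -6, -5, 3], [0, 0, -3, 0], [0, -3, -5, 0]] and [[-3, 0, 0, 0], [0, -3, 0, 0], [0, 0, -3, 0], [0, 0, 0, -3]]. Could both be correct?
No.

Both have characteristic polynomial (x + 3)^4, but the minimal polynomial of A is (x + 3)^2 while the minimal polynomial of B is x + 3. The minimal polynomial is a similarity invariant, so A and B are not similar.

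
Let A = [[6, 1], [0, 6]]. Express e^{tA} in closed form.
e^{tA} = [[e^{6*t}, t*e^{6*t}], [0, e^{6*t}]]

A has Jordan form J = [[6, 1], [0, 6]] with A = PJP^{-1}, so e^{tA} = P e^{tJ} P^{-1}.

For a Jordan block J_k(λ), e^{tJ_k(λ)} = e^{λt} · (I + tN + t^2 N^2/2! + ... + t^{k-1} N^{k-1}/(k-1)!) where N is the nilpotent superdiagonal part.

Assembling the blocks and conjugating back gives the entries of e^{tA} as shown above.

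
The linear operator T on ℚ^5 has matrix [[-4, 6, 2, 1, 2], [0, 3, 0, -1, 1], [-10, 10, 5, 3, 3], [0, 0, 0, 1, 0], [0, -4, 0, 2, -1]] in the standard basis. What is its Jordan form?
The characteristic polynomial is det(xI - A) = x(x - 1)^4, so the eigenvalues are 0 (algebraic multiplicity 1), 1 (algebraic multiplicity 4).

For λ = 0: algebraic multiplicity 1 gives one 1×1 block.

For λ = 1: rank(A - I) = 2, rank((A - I)^2) = 1. The eigenspace has dimension 5 - 2 = 3, so there are 3 Jordan blocks; the rank sequence gives block sizes [2, 1, 1].

Assembling the blocks gives the Jordan form J above.

J = [[0, 0, 0, 0, 0], [0, 1, 1, 0, 0], [0, 0, 1, 0, 0], [0, 0, 0, 1, 0], [0, 0, 0, 0, 1]]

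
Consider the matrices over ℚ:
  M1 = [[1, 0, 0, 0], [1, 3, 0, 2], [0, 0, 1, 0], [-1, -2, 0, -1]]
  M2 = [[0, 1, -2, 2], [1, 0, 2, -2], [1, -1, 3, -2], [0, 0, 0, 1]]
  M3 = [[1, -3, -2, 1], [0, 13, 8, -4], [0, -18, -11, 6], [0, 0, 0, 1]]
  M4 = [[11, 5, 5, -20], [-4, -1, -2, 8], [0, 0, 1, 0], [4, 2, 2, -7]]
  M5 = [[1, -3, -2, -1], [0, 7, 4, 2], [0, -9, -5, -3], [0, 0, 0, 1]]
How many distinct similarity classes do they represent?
1 class: {M1, M2, M3, M4, M5}

Characteristic polynomials: χ_{M1} = (x - 1)^4, χ_{M2} = (x - 1)^4, χ_{M3} = (x - 1)^4, χ_{M4} = (x - 1)^4, χ_{M5} = (x - 1)^4.

{M1, M2, M3, M4, M5}: invariant factors x - 1, x - 1, (x - 1)^2.

Matrices are similar if and only if their invariant-factor lists agree; the partition into similarity classes is {M1, M2, M3, M4, M5}.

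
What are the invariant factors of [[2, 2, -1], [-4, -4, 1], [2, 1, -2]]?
(x + 1)^2(x + 2)

The Jordan structure of A has elementary divisors (x + 2), (x + 1)^2. Arranging the block sizes at each eigenvalue in decreasing order and taking row products gives the invariant factors.

Invariant factors (smallest first, each dividing the next): (x + 1)^2(x + 2).

Check: the last factor (x + 1)^2(x + 2) is the minimal polynomial, and the product (x + 1)^2(x + 2) is the characteristic polynomial.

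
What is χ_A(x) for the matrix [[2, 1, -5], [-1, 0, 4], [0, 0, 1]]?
xI - A = [[x - 2, -1, 5], [1, x, -4], [0, 0, x - 1]].

Expanding det(xI - A) along the first row:
det(xI - A) = + (x - 2)·det([[x, -4], [0, x - 1]]) - (-1)·det([[1, -4], [0, x - 1]]) + (5)·det([[1, x], [0, 0]]).

Evaluating gives χ_A(x) = x^3 - 3x^2 + 3x - 1 = (x - 1)^3.

χ_A(x) = (x - 1)^3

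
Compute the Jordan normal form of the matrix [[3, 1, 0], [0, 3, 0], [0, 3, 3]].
J = [[3, 1, 0], [0, 3, 0], [0, 0, 3]]

The characteristic polynomial is det(xI - A) = (x - 3)^3, so the eigenvalues are 3 (algebraic multiplicity 3).

For λ = 3: rank(A - 3I) = 1, rank((A - 3I)^2) = 0. The eigenspace has dimension 3 - 1 = 2, so there are 2 Jordan blocks; the rank sequence gives block sizes [2, 1].

Assembling the blocks gives the Jordan form J above.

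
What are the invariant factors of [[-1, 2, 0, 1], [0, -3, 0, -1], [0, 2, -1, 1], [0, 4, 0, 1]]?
The Jordan structure of A has elementary divisors (x + 1)^2, (x + 1), (x + 1). Arranging the block sizes at each eigenvalue in decreasing order and taking row products gives the invariant factors.

Invariant factors (smallest first, each dividing the next): x + 1, x + 1, (x + 1)^2.

Check: the last factor (x + 1)^2 is the minimal polynomial, and the product (x + 1)^4 is the characteristic polynomial.

x + 1, x + 1, (x + 1)^2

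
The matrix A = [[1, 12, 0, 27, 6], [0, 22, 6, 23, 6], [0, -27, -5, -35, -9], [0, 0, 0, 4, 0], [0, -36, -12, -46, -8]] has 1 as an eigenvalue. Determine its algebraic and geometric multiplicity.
The characteristic polynomial is (x - 4)^3(x - 1)^2, so the factor x - 1 appears with exponent 2: the algebraic multiplicity is 2.

rank(A - I) = 3, so the eigenspace has dimension 5 - 3 = 2: the geometric multiplicity is 2.

algebraic multiplicity 2, geometric multiplicity 2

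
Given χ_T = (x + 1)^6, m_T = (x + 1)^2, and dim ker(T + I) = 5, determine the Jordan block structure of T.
λ = -1: algebraic multiplicity 6 (exponent in χ_T), largest block size 2 (exponent in m_T), 5 blocks (geometric multiplicity). These force block sizes [2, 1, 1, 1, 1].

Jordan blocks: (-1, 2), (-1, 1), (-1, 1), (-1, 1), (-1, 1)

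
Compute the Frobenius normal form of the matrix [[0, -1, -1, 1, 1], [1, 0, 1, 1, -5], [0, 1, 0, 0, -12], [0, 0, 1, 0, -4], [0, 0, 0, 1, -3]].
The invariant factors of A (the non-unit diagonal entries of the Smith normal form of xI - A over ℚ[x]) are (x + 3)(x^2 + 2)^2, each dividing the next. The characteristic polynomial is their product, (x + 3)(x^2 + 2)^2.

The rational canonical form is the block-diagonal matrix of companion matrices C(f_i):
R = [[0, 0, 0, 0, -12], [1, 0, 0, 0, -4], [0, 1, 0, 0, -12], [0, 0, 1, 0, -4], [0, 0, 0, 1, -3]].

Note the characteristic polynomial does not split into linear factors over ℚ, so A has no Jordan form over ℚ; the rational canonical form exists over any field.

R = [[0, 0, 0, 0, -12], [1, 0, 0, 0, -4], [0, 1, 0, 0, -12], [0, 0, 1, 0, -4], [0, 0, 0, 1, -3]]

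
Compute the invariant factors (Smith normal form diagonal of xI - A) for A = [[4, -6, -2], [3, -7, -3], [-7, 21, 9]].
x - 2, (x - 2)^2

The Jordan structure of A has elementary divisors (x - 2)^2, (x - 2). Arranging the block sizes at each eigenvalue in decreasing order and taking row products gives the invariant factors.

Invariant factors (smallest first, each dividing the next): x - 2, (x - 2)^2.

Check: the last factor (x - 2)^2 is the minimal polynomial, and the product (x - 2)^3 is the characteristic polynomial.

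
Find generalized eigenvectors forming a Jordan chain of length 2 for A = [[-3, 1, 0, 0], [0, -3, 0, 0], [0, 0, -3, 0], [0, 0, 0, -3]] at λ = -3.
We seek v_1 ∈ ker((A + 3I)^2) \ ker(A + 3I), then set v_{i+1} = (A + 3I) v_i.

One such chain is v_1 = [[-1, 1, 1, -1]]^T, v_2 = [[1, 0, 0, 0]]^T. Check: (A + 3I) v_2 = [[0, 0, 0, 0]]^T = 0.

v_1 = [[-1, 1, 1, -1]]^T, v_2 = [[1, 0, 0, 0]]^T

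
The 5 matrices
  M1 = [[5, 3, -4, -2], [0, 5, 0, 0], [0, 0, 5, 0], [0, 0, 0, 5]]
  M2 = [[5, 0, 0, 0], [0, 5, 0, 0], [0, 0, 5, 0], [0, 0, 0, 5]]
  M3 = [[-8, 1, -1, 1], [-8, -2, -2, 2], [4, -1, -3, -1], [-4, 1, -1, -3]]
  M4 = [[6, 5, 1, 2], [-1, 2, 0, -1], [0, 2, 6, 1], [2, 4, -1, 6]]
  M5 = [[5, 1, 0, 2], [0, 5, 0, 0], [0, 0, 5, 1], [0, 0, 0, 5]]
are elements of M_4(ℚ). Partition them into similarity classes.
Characteristic polynomials: χ_{M1} = (x - 5)^4, χ_{M2} = (x - 5)^4, χ_{M3} = (x + 4)^4, χ_{M4} = (x - 5)^4, χ_{M5} = (x - 5)^4.

{M1}: invariant factors x - 5, x - 5, (x - 5)^2.

{M2}: invariant factors x - 5, x - 5, x - 5, x - 5.

{M3}: invariant factors x + 4, x + 4, (x + 4)^2.

{M4, M5}: invariant factors (x - 5)^2, (x - 5)^2.

Matrices are similar if and only if their invariant-factor lists agree; the partition into similarity classes is {M1}, {M2}, {M3}, {M4, M5}.

4 classes: {M1}, {M2}, {M3}, {M4, M5}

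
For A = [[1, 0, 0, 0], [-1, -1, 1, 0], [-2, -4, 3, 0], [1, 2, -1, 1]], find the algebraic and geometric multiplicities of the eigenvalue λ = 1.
algebraic multiplicity 4, geometric multiplicity 3

The characteristic polynomial is (x - 1)^4, so the factor x - 1 appears with exponent 4: the algebraic multiplicity is 4.

rank(A - I) = 1, so the eigenspace has dimension 4 - 1 = 3: the geometric multiplicity is 3.

Since 3 < 4, A is not diagonalizable.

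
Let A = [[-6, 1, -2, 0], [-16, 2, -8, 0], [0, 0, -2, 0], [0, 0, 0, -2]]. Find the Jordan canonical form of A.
The characteristic polynomial is det(xI - A) = (x + 2)^4, so the eigenvalues are -2 (algebraic multiplicity 4).

For λ = -2: rank(A + 2I) = 1, rank((A + 2I)^2) = 0. The eigenspace has dimension 4 - 1 = 3, so there are 3 Jordan blocks; the rank sequence gives block sizes [2, 1, 1].

Assembling the blocks gives the Jordan form J above.

J = [[-2, 1, 0, 0], [0, -2, 0, 0], [0, 0, -2, 0], [0, 0, 0, -2]]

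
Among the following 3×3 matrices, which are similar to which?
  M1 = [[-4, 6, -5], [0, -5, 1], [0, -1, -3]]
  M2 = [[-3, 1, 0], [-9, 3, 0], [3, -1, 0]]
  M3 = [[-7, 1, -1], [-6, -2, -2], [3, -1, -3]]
3 classes: {M1}, {M2}, {M3}

Characteristic polynomials: χ_{M1} = (x + 4)^3, χ_{M2} = x^3, χ_{M3} = (x + 4)^3.

{M1}: invariant factors (x + 4)^3.

{M2}: invariant factors x, x^2.

{M3}: invariant factors x + 4, (x + 4)^2.

Matrices are similar if and only if their invariant-factor lists agree; the partition into similarity classes is {M1}, {M2}, {M3}.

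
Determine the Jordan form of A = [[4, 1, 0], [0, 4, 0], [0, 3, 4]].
The characteristic polynomial is det(xI - A) = (x - 4)^3, so the eigenvalues are 4 (algebraic multiplicity 3).

For λ = 4: rank(A - 4I) = 1, rank((A - 4I)^2) = 0. The eigenspace has dimension 3 - 1 = 2, so there are 2 Jordan blocks; the rank sequence gives block sizes [2, 1].

Assembling the blocks gives the Jordan form J above.

J = [[4, 1, 0], [0, 4, 0], [0, 0, 4]]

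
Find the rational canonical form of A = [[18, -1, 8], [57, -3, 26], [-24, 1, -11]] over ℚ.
R = [[0, 0, 3], [1, 0, -4], [0, 1, 4]]

The invariant factors of A (the non-unit diagonal entries of the Smith normal form of xI - A over ℚ[x]) are (x - 3)(x^2 - x + 1), each dividing the next. The characteristic polynomial is their product, (x - 3)(x^2 - x + 1).

The rational canonical form is the block-diagonal matrix of companion matrices C(f_i):
R = [[0, 0, 3], [1, 0, -4], [0, 1, 4]].

Note the characteristic polynomial does not split into linear factors over ℚ, so A has no Jordan form over ℚ; the rational canonical form exists over any field.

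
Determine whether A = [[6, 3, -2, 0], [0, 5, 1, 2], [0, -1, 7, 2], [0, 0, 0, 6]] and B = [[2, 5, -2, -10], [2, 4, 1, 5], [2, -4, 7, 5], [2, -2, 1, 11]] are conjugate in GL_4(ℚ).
Two matrices over a field are similar if and only if they have the same invariant factors.

Both A and B have characteristic polynomial (x - 6)^4 and minimal polynomial (x - 6)^3. Computing further, both have invariant factors x - 6, (x - 6)^3. Hence A and B are similar.

Yes.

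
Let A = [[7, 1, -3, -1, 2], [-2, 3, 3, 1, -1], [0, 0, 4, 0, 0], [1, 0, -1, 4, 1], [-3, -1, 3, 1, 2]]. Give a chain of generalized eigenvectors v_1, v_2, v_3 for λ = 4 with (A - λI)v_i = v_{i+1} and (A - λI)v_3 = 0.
We seek v_1 ∈ ker((A - 4I)^3) \ ker((A - 4I)^2), then set v_{i+1} = (A - 4I) v_i.

One such chain is v_1 = [[0, -2, 1, -2, 1]]^T, v_2 = [[-1, 2, 0, 0, 1]]^T, v_3 = [[1, -1, 0, 0, -1]]^T. Check: (A - 4I) v_3 = [[0, 0, 0, 0, 0]]^T = 0.

v_1 = [[0, -2, 1, -2, 1]]^T, v_2 = [[-1, 2, 0, 0, 1]]^T, v_3 = [[1, -1, 0, 0, -1]]^T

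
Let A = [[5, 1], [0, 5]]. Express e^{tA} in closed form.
A has Jordan form J = [[5, 1], [0, 5]] with A = PJP^{-1}, so e^{tA} = P e^{tJ} P^{-1}.

For a Jordan block J_k(λ), e^{tJ_k(λ)} = e^{λt} · (I + tN + t^2 N^2/2! + ... + t^{k-1} N^{k-1}/(k-1)!) where N is the nilpotent superdiagonal part.

Assembling the blocks and conjugating back gives the entries of e^{tA} as shown above.

e^{tA} = [[e^{5*t}, t*e^{5*t}], [0, e^{5*t}]]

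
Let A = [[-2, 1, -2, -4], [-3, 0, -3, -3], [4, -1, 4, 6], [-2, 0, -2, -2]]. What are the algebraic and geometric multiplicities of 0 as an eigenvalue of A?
algebraic multiplicity 4, geometric multiplicity 2

The characteristic polynomial is x^4, so the factor x appears with exponent 4: the algebraic multiplicity is 4.

rank(A) = 2, so the eigenspace has dimension 4 - 2 = 2: the geometric multiplicity is 2.

Since 2 < 4, A is not diagonalizable.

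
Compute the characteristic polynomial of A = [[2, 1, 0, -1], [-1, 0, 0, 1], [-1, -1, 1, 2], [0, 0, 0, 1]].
χ_A(x) = (x - 1)^4

xI - A = [[x - 2, -1, 0, 1], [1, x, 0, -1], [1, 1, x - 1, -2], [0, 0, 0, x - 1]].

Expanding det(xI - A) along the first row:
det(xI - A) = + (x - 2)·det([[x, 0, -1], [1, x - 1, -2], [0, 0, x - 1]]) - (-1)·det([[1, 0, -1], [1, x - 1, -2], [0, 0, x - 1]]) + (0)·det([[1, x, -1], [1, 1, -2], [0, 0, x - 1]]) - (1)·det([[1, x, 0], [1, 1, x - 1], [0, 0, 0]]).

Evaluating gives χ_A(x) = x^4 - 4x^3 + 6x^2 - 4x + 1 = (x - 1)^4.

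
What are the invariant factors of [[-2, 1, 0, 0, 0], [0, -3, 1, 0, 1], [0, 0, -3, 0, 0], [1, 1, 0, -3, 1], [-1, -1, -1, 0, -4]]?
The Jordan structure of A has elementary divisors (x + 3)^3, (x + 3)^2. Arranging the block sizes at each eigenvalue in decreasing order and taking row products gives the invariant factors.

Invariant factors (smallest first, each dividing the next): (x + 3)^2, (x + 3)^3.

Check: the last factor (x + 3)^3 is the minimal polynomial, and the product (x + 3)^5 is the characteristic polynomial.

(x + 3)^2, (x + 3)^3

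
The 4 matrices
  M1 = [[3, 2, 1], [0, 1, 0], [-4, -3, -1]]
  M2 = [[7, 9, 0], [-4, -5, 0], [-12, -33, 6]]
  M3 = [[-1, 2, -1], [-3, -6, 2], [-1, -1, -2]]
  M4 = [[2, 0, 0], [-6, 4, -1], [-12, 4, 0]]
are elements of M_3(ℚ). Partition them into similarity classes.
4 classes: {M1}, {M2}, {M3}, {M4}

Characteristic polynomials: χ_{M1} = (x - 1)^3, χ_{M2} = (x - 6)(x - 1)^2, χ_{M3} = (x + 3)^3, χ_{M4} = (x - 2)^3.

{M1}: invariant factors (x - 1)^3.

{M2}: invariant factors (x - 6)(x - 1)^2.

{M3}: invariant factors (x + 3)^3.

{M4}: invariant factors x - 2, (x - 2)^2.

Matrices are similar if and only if their invariant-factor lists agree; the partition into similarity classes is {M1}, {M2}, {M3}, {M4}.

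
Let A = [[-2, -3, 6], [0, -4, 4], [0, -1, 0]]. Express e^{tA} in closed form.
e^{tA} = [[e^{-2*t}, -3*t*e^{-2*t}, 6*t*e^{-2*t}], [0, (1 - 2*t)*e^{-2*t}, 4*t*e^{-2*t}], [0, -t*e^{-2*t}, (2*t + 1)*e^{-2*t}]]

A has Jordan form J = [[-2, 1, 0], [0, -2, 0], [0, 0, -2]] with A = PJP^{-1}, so e^{tA} = P e^{tJ} P^{-1}.

For a Jordan block J_k(λ), e^{tJ_k(λ)} = e^{λt} · (I + tN + t^2 N^2/2! + ... + t^{k-1} N^{k-1}/(k-1)!) where N is the nilpotent superdiagonal part.

Assembling the blocks and conjugating back gives the entries of e^{tA} as shown above.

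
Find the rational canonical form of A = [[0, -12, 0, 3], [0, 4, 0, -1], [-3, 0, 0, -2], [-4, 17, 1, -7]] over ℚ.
The invariant factors of A (the non-unit diagonal entries of the Smith normal form of xI - A over ℚ[x]) are x(x + 1)^3, each dividing the next. The characteristic polynomial is their product, x(x + 1)^3.

The rational canonical form is the block-diagonal matrix of companion matrices C(f_i):
R = [[0, 0, 0, 0], [1, 0, 0, -1], [0, 1, 0, -3], [0, 0, 1, -3]].

R = [[0, 0, 0, 0], [1, 0, 0, -1], [0, 1, 0, -3], [0, 0, 1, -3]]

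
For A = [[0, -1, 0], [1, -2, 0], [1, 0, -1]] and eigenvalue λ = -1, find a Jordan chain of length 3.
We seek v_1 ∈ ker((A + I)^3) \ ker((A + I)^2), then set v_{i+1} = (A + I) v_i.

One such chain is v_1 = [[1, 0, 2]]^T, v_2 = [[1, 1, 1]]^T, v_3 = [[0, 0, 1]]^T. Check: (A + I) v_3 = [[0, 0, 0]]^T = 0.

v_1 = [[1, 0, 2]]^T, v_2 = [[1, 1, 1]]^T, v_3 = [[0, 0, 1]]^T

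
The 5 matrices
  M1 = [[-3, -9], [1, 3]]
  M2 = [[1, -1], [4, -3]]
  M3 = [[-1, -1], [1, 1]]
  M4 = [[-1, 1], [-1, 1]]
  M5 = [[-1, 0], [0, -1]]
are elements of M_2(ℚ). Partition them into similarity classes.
3 classes: {M1, M3, M4}, {M2}, {M5}

Characteristic polynomials: χ_{M1} = x^2, χ_{M2} = (x + 1)^2, χ_{M3} = x^2, χ_{M4} = x^2, χ_{M5} = (x + 1)^2.

{M1, M3, M4}: invariant factors x^2.

{M2}: invariant factors (x + 1)^2.

{M5}: invariant factors x + 1, x + 1.

Matrices are similar if and only if their invariant-factor lists agree; the partition into similarity classes is {M1, M3, M4}, {M2}, {M5}.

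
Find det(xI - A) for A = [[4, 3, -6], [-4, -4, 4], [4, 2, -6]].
χ_A(x) = (x + 2)^3

xI - A = [[x - 4, -3, 6], [4, x + 4, -4], [-4, -2, x + 6]].

Expanding det(xI - A) along the first row:
det(xI - A) = + (x - 4)·det([[x + 4, -4], [-2, x + 6]]) - (-3)·det([[4, -4], [-4, x + 6]]) + (6)·det([[4, x + 4], [-4, -2]]).

Evaluating gives χ_A(x) = x^3 + 6x^2 + 12x + 8 = (x + 2)^3.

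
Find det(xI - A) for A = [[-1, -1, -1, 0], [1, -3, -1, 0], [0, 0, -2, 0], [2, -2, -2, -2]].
xI - A = [[x + 1, 1, 1, 0], [-1, x + 3, 1, 0], [0, 0, x + 2, 0], [-2, 2, 2, x + 2]].

Expanding det(xI - A) along the first row:
det(xI - A) = + (x + 1)·det([[x + 3, 1, 0], [0, x + 2, 0], [2, 2, x + 2]]) - (1)·det([[-1, 1, 0], [0, x + 2, 0], [-2, 2, x + 2]]) + (1)·det([[-1, x + 3, 0], [0, 0, 0], [-2, 2, x + 2]]) - (0)·det([[-1, x + 3, 1], [0, 0, x + 2], [-2, 2, 2]]).

Evaluating gives χ_A(x) = x^4 + 8x^3 + 24x^2 + 32x + 16 = (x + 2)^4.

χ_A(x) = (x + 2)^4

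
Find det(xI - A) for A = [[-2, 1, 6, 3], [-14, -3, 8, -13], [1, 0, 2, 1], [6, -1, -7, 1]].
χ_A(x) = (x - 3)^2(x + 4)^2

xI - A = [[x + 2, -1, -6, -3], [14, x + 3, -8, 13], [-1, 0, x - 2, -1], [-6, 1, 7, x - 1]].

Expanding det(xI - A) along the first row:
det(xI - A) = + (x + 2)·det([[x + 3, -8, 13], [0, x - 2, -1], [1, 7, x - 1]]) - (-1)·det([[14, -8, 13], [-1, x - 2, -1], [-6, 7, x - 1]]) + (-6)·det([[14, x + 3, 13], [-1, 0, -1], [-6, 1, x - 1]]) - (-3)·det([[14, x + 3, -8], [-1, 0, x - 2], [-6, 1, 7]]).

Evaluating gives χ_A(x) = x^4 + 2x^3 - 23x^2 - 24x + 144 = (x - 3)^2(x + 4)^2.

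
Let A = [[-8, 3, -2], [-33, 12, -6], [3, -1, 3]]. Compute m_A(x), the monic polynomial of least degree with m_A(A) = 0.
m_A(x) = (x - 3)^2(x - 1)

The characteristic polynomial factors as (x - 3)^2(x - 1). The minimal polynomial is ∏(x - λ)^{k_λ} where k_λ is the size of the largest Jordan block at λ.

For λ = 1: rank(A - I) = 2, and the largest Jordan block has size 1 (the smallest k with rank((A - I)^k) = rank((A - I)^(k+1))).
For λ = 3: rank(A - 3I) = 2, and the largest Jordan block has size 2 (the smallest k with rank((A - 3I)^k) = rank((A - 3I)^(k+1))).

So m_A(x) = (x - 3)^2(x - 1).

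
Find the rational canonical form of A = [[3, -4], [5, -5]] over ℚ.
R = [[0, -5], [1, -2]]

The invariant factors of A (the non-unit diagonal entries of the Smith normal form of xI - A over ℚ[x]) are x^2 + 2x + 5, each dividing the next. The characteristic polynomial is their product, x^2 + 2x + 5.

The rational canonical form is the block-diagonal matrix of companion matrices C(f_i):
R = [[0, -5], [1, -2]].

Note the characteristic polynomial does not split into linear factors over ℚ, so A has no Jordan form over ℚ; the rational canonical form exists over any field.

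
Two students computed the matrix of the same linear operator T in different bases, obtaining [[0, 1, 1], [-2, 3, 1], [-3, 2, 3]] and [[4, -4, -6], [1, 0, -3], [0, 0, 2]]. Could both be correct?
Both have characteristic polynomial (x - 2)^3, but the minimal polynomial of A is (x - 2)^3 while the minimal polynomial of B is (x - 2)^2. The minimal polynomial is a similarity invariant, so A and B are not similar.

No.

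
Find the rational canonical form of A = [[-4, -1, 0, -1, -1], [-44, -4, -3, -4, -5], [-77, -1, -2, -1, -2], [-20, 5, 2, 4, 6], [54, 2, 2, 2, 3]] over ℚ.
The invariant factors of A (the non-unit diagonal entries of the Smith normal form of xI - A over ℚ[x]) are (x - 3)(x^2 + 3x - 3)^2, each dividing the next. The characteristic polynomial is their product, (x - 3)(x^2 + 3x - 3)^2.

The rational canonical form is the block-diagonal matrix of companion matrices C(f_i):
R = [[0, 0, 0, 0, 27], [1, 0, 0, 0, -63], [0, 1, 0, 0, 27], [0, 0, 1, 0, 15], [0, 0, 0, 1, -3]].

Note the characteristic polynomial does not split into linear factors over ℚ, so A has no Jordan form over ℚ; the rational canonical form exists over any field.

R = [[0, 0, 0, 0, 27], [1, 0, 0, 0, -63], [0, 1, 0, 0, 27], [0, 0, 1, 0, 15], [0, 0, 0, 1, -3]]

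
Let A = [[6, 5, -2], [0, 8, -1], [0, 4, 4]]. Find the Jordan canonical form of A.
The characteristic polynomial is det(xI - A) = (x - 6)^3, so the eigenvalues are 6 (algebraic multiplicity 3).

For λ = 6: rank(A - 6I) = 2, rank((A - 6I)^2) = 1, rank((A - 6I)^3) = 0. The eigenspace has dimension 3 - 2 = 1, so there is 1 Jordan block; the rank sequence gives block sizes [3].

Assembling the blocks gives the Jordan form J above.

J = [[6, 1, 0], [0, 6, 1], [0, 0, 6]]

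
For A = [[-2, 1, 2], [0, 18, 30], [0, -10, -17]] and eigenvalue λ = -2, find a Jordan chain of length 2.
v_1 = [[0, -3, 2]]^T, v_2 = [[1, 0, 0]]^T

We seek v_1 ∈ ker((A + 2I)^2) \ ker(A + 2I), then set v_{i+1} = (A + 2I) v_i.

One such chain is v_1 = [[0, -3, 2]]^T, v_2 = [[1, 0, 0]]^T. Check: (A + 2I) v_2 = [[0, 0, 0]]^T = 0.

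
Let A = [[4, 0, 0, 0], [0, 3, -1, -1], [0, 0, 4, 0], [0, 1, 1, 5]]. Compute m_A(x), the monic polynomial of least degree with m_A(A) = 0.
The characteristic polynomial factors as (x - 4)^4. The minimal polynomial is ∏(x - λ)^{k_λ} where k_λ is the size of the largest Jordan block at λ.

For λ = 4: rank(A - 4I) = 1, and the largest Jordan block has size 2 (the smallest k with rank((A - 4I)^k) = rank((A - 4I)^(k+1))).

So m_A(x) = (x - 4)^2.

m_A(x) = (x - 4)^2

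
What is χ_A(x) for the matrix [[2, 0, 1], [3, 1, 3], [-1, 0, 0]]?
xI - A = [[x - 2, 0, -1], [-3, x - 1, -3], [1, 0, x]].

Expanding det(xI - A) along the first row:
det(xI - A) = + (x - 2)·det([[x - 1, -3], [0, x]]) - (0)·det([[-3, -3], [1, x]]) + (-1)·det([[-3, x - 1], [1, 0]]).

Evaluating gives χ_A(x) = x^3 - 3x^2 + 3x - 1 = (x - 1)^3.

χ_A(x) = (x - 1)^3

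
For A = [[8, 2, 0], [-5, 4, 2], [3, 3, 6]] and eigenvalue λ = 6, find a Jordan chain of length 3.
v_1 = [[-1, 1, -1]]^T, v_2 = [[0, 1, 0]]^T, v_3 = [[2, -2, 3]]^T

We seek v_1 ∈ ker((A - 6I)^3) \ ker((A - 6I)^2), then set v_{i+1} = (A - 6I) v_i.

One such chain is v_1 = [[-1, 1, -1]]^T, v_2 = [[0, 1, 0]]^T, v_3 = [[2, -2, 3]]^T. Check: (A - 6I) v_3 = [[0, 0, 0]]^T = 0.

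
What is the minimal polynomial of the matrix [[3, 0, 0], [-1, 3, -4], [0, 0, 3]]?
The characteristic polynomial factors as (x - 3)^3. The minimal polynomial is ∏(x - λ)^{k_λ} where k_λ is the size of the largest Jordan block at λ.

For λ = 3: rank(A - 3I) = 1, and the largest Jordan block has size 2 (the smallest k with rank((A - 3I)^k) = rank((A - 3I)^(k+1))).

So m_A(x) = (x - 3)^2.

m_A(x) = (x - 3)^2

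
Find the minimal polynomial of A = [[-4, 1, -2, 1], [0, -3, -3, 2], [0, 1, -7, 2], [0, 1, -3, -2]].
m_A(x) = (x + 4)^2

The characteristic polynomial factors as (x + 4)^4. The minimal polynomial is ∏(x - λ)^{k_λ} where k_λ is the size of the largest Jordan block at λ.

For λ = -4: rank(A + 4I) = 2, and the largest Jordan block has size 2 (the smallest k with rank((A + 4I)^k) = rank((A + 4I)^(k+1))).

So m_A(x) = (x + 4)^2.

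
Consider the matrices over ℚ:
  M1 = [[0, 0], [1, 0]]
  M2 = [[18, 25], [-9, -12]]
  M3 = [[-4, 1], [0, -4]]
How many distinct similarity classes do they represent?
Characteristic polynomials: χ_{M1} = x^2, χ_{M2} = (x - 3)^2, χ_{M3} = (x + 4)^2.

{M1}: invariant factors x^2.

{M2}: invariant factors (x - 3)^2.

{M3}: invariant factors (x + 4)^2.

Matrices are similar if and only if their invariant-factor lists agree; the partition into similarity classes is {M1}, {M2}, {M3}.

3 classes: {M1}, {M2}, {M3}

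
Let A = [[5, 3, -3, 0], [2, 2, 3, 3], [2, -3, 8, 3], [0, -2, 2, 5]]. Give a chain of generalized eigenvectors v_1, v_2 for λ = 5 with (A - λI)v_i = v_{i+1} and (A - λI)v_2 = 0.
We seek v_1 ∈ ker((A - 5I)^2) \ ker(A - 5I), then set v_{i+1} = (A - 5I) v_i.

One such chain is v_1 = [[3, 1, 0, -1]]^T, v_2 = [[3, 0, 0, -2]]^T. Check: (A - 5I) v_2 = [[0, 0, 0, 0]]^T = 0.

v_1 = [[3, 1, 0, -1]]^T, v_2 = [[3, 0, 0, -2]]^T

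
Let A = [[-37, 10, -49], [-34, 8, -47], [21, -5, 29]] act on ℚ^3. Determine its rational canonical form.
R = [[0, 0, 3], [1, 0, 3], [0, 1, 0]]

The invariant factors of A (the non-unit diagonal entries of the Smith normal form of xI - A over ℚ[x]) are x^3 - 3x - 3, each dividing the next. The characteristic polynomial is their product, x^3 - 3x - 3.

The rational canonical form is the block-diagonal matrix of companion matrices C(f_i):
R = [[0, 0, 3], [1, 0, 3], [0, 1, 0]].

Note the characteristic polynomial does not split into linear factors over ℚ, so A has no Jordan form over ℚ; the rational canonical form exists over any field.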